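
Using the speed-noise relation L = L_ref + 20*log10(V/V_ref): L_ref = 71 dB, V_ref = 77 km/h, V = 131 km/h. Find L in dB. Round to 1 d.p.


V/V_ref = 131 / 77 = 1.701299
log10(1.701299) = 0.230781
20 * 0.230781 = 4.6156
L = 71 + 4.6156 = 75.6 dB

75.6


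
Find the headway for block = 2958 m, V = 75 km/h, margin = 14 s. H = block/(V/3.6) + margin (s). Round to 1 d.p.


V = 75 / 3.6 = 20.8333 m/s
Block traversal time = 2958 / 20.8333 = 141.984 s
Headway = 141.984 + 14
Headway = 156.0 s

156.0


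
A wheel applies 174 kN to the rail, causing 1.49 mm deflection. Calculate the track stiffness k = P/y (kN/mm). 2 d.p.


Track stiffness k = P / y
k = 174 / 1.49
k = 116.78 kN/mm

116.78


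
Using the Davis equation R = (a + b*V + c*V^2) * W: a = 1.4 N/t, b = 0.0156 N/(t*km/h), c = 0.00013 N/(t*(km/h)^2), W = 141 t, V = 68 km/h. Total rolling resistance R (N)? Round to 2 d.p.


b*V = 0.0156 * 68 = 1.0608
c*V^2 = 0.00013 * 4624 = 0.60112
R_per_t = 1.4 + 1.0608 + 0.60112 = 3.06192 N/t
R_total = 3.06192 * 141 = 431.73 N

431.73


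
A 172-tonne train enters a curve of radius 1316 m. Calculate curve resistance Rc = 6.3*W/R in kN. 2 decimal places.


Rc = 6.3 * W / R
Rc = 6.3 * 172 / 1316
Rc = 1083.6 / 1316
Rc = 0.82 kN

0.82


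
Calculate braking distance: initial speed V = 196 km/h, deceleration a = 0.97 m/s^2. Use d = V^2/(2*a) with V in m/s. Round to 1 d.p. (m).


Convert speed: V = 196 / 3.6 = 54.4444 m/s
V^2 = 2964.1975
d = 2964.1975 / (2 * 0.97)
d = 2964.1975 / 1.94
d = 1527.9 m

1527.9


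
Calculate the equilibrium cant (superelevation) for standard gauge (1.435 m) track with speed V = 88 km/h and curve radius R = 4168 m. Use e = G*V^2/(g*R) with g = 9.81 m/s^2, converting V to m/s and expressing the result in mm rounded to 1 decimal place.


Convert speed: V = 88 / 3.6 = 24.4444 m/s
Apply formula: e = 1.435 * 24.4444^2 / (9.81 * 4168)
e = 1.435 * 597.5309 / 40888.08
e = 0.020971 m = 21.0 mm

21.0


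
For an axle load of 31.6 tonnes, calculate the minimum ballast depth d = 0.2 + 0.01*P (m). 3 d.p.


d = 0.2 + 0.01 * 31.6
d = 0.2 + 0.316
d = 0.516 m

0.516


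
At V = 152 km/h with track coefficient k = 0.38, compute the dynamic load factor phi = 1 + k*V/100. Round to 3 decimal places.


phi = 1 + k * V / 100
phi = 1 + 0.38 * 152 / 100
phi = 1 + 0.5776
phi = 1.578

1.578


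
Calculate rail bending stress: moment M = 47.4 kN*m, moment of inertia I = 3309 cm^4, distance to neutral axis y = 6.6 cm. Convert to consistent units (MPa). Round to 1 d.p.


Convert units:
M = 47.4 kN*m = 47400000 N*mm
y = 6.6 cm = 66 mm
I = 3309 cm^4 = 33090000 mm^4
sigma = 47400000 * 66 / 33090000
sigma = 94.5 MPa

94.5


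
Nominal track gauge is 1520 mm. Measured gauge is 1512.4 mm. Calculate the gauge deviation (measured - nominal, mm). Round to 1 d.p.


Deviation = measured - nominal
Deviation = 1512.4 - 1520
Deviation = -7.6 mm

-7.6


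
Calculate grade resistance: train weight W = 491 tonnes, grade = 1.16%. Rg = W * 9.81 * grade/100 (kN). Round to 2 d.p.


Rg = W * 9.81 * grade / 100
Rg = 491 * 9.81 * 1.16 / 100
Rg = 4816.71 * 0.0116
Rg = 55.87 kN

55.87


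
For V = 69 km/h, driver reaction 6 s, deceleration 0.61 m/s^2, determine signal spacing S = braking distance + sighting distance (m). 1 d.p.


V = 69 / 3.6 = 19.1667 m/s
Braking distance = 19.1667^2 / (2*0.61) = 301.1157 m
Sighting distance = 19.1667 * 6 = 115.0 m
S = 301.1157 + 115.0 = 416.1 m

416.1


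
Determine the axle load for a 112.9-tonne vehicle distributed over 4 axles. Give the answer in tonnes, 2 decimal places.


Load per axle = total weight / number of axles
Load = 112.9 / 4
Load = 28.23 tonnes

28.23


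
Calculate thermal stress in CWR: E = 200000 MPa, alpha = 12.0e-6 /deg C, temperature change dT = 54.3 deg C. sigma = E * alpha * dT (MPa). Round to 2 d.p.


sigma = E * alpha * dT
sigma = 200000 * 12.0e-6 * 54.3
sigma = 2.4 * 54.3
sigma = 130.32 MPa

130.32


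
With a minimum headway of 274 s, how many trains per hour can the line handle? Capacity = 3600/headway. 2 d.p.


Capacity = 3600 / headway
Capacity = 3600 / 274
Capacity = 13.14 trains/hour

13.14


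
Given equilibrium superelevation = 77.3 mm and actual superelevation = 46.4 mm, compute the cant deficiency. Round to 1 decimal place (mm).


Cant deficiency = equilibrium cant - actual cant
CD = 77.3 - 46.4
CD = 30.9 mm

30.9


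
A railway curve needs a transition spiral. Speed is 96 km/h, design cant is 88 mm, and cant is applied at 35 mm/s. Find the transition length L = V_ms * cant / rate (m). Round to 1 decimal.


Convert speed: V = 96 / 3.6 = 26.6667 m/s
L = 26.6667 * 88 / 35
L = 2346.6667 / 35
L = 67.0 m

67.0


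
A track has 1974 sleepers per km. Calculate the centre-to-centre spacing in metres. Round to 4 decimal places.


Spacing = 1000 m / number of sleepers
Spacing = 1000 / 1974
Spacing = 0.5066 m

0.5066


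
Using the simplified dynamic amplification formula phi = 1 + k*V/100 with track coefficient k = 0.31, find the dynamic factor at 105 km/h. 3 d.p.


phi = 1 + k * V / 100
phi = 1 + 0.31 * 105 / 100
phi = 1 + 0.3255
phi = 1.326

1.326


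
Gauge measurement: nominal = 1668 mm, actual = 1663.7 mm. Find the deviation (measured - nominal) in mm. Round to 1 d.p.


Deviation = measured - nominal
Deviation = 1663.7 - 1668
Deviation = -4.3 mm

-4.3


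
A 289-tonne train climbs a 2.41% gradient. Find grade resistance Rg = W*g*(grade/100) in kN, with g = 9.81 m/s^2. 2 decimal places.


Rg = W * 9.81 * grade / 100
Rg = 289 * 9.81 * 2.41 / 100
Rg = 2835.09 * 0.0241
Rg = 68.33 kN

68.33


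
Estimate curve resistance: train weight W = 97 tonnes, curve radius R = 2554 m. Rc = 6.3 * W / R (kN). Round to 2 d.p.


Rc = 6.3 * W / R
Rc = 6.3 * 97 / 2554
Rc = 611.1 / 2554
Rc = 0.24 kN

0.24


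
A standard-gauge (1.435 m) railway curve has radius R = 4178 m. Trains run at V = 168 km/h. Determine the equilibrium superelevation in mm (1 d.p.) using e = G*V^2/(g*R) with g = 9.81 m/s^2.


Convert speed: V = 168 / 3.6 = 46.6667 m/s
Apply formula: e = 1.435 * 46.6667^2 / (9.81 * 4178)
e = 1.435 * 2177.7778 / 40986.18
e = 0.076248 m = 76.2 mm

76.2


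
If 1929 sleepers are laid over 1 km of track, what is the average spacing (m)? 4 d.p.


Spacing = 1000 m / number of sleepers
Spacing = 1000 / 1929
Spacing = 0.5184 m

0.5184


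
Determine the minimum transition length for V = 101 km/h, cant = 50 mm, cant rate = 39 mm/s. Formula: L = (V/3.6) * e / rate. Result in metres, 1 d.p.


Convert speed: V = 101 / 3.6 = 28.0556 m/s
L = 28.0556 * 50 / 39
L = 1402.7778 / 39
L = 36.0 m

36.0


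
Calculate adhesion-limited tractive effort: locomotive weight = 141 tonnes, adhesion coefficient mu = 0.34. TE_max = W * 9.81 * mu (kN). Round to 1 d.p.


TE_max = W * g * mu
TE_max = 141 * 9.81 * 0.34
TE_max = 1383.21 * 0.34
TE_max = 470.3 kN

470.3


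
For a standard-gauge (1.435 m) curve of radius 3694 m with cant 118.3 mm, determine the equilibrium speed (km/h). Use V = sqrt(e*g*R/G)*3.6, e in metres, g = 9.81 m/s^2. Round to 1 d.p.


Convert cant: e = 118.3 mm = 0.1183 m
V_ms = sqrt(0.1183 * 9.81 * 3694 / 1.435)
V_ms = sqrt(2987.436907) = 54.6575 m/s
V = 54.6575 * 3.6 = 196.8 km/h

196.8


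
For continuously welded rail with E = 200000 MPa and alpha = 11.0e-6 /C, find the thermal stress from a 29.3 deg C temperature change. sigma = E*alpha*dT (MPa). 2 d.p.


sigma = E * alpha * dT
sigma = 200000 * 11.0e-6 * 29.3
sigma = 2.2 * 29.3
sigma = 64.46 MPa

64.46


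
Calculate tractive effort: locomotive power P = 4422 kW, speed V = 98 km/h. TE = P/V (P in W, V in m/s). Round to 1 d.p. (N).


Convert: P = 4422 kW = 4422000 W
V = 98 / 3.6 = 27.2222 m/s
TE = 4422000 / 27.2222
TE = 162440.8 N

162440.8


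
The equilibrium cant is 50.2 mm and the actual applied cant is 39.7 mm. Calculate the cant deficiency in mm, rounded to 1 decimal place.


Cant deficiency = equilibrium cant - actual cant
CD = 50.2 - 39.7
CD = 10.5 mm

10.5


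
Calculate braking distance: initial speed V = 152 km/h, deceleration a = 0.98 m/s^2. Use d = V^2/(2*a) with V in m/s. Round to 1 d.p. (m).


Convert speed: V = 152 / 3.6 = 42.2222 m/s
V^2 = 1782.716
d = 1782.716 / (2 * 0.98)
d = 1782.716 / 1.96
d = 909.5 m

909.5


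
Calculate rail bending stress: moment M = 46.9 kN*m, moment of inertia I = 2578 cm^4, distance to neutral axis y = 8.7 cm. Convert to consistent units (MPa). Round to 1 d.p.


Convert units:
M = 46.9 kN*m = 46900000 N*mm
y = 8.7 cm = 87 mm
I = 2578 cm^4 = 25780000 mm^4
sigma = 46900000 * 87 / 25780000
sigma = 158.3 MPa

158.3


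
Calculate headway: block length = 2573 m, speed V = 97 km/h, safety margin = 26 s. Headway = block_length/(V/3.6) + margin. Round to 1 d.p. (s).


V = 97 / 3.6 = 26.9444 m/s
Block traversal time = 2573 / 26.9444 = 95.4928 s
Headway = 95.4928 + 26
Headway = 121.5 s

121.5


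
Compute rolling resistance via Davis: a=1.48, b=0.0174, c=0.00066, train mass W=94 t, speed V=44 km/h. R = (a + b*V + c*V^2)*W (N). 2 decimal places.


b*V = 0.0174 * 44 = 0.7656
c*V^2 = 0.00066 * 1936 = 1.27776
R_per_t = 1.48 + 0.7656 + 1.27776 = 3.52336 N/t
R_total = 3.52336 * 94 = 331.20 N

331.20


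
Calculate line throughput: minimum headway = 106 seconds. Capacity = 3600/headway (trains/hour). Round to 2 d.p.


Capacity = 3600 / headway
Capacity = 3600 / 106
Capacity = 33.96 trains/hour

33.96


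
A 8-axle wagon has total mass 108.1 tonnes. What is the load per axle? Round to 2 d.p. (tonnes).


Load per axle = total weight / number of axles
Load = 108.1 / 8
Load = 13.51 tonnes

13.51


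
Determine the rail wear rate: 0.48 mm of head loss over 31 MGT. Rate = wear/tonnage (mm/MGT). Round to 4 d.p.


Wear rate = total wear / cumulative tonnage
Rate = 0.48 / 31
Rate = 0.0155 mm/MGT

0.0155


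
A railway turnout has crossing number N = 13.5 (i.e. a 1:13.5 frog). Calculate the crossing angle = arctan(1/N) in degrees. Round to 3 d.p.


1/N = 1/13.5 = 0.074074
angle = arctan(0.074074) = 0.073939 rad
angle = 0.073939 * 180/pi = 4.236 degrees

4.236


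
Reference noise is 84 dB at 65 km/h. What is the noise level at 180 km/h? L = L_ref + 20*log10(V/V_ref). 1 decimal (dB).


V/V_ref = 180 / 65 = 2.769231
log10(2.769231) = 0.442359
20 * 0.442359 = 8.8472
L = 84 + 8.8472 = 92.8 dB

92.8


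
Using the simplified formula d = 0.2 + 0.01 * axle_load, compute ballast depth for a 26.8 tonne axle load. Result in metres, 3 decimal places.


d = 0.2 + 0.01 * 26.8
d = 0.2 + 0.268
d = 0.468 m

0.468


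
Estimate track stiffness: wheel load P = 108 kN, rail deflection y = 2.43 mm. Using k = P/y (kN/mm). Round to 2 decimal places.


Track stiffness k = P / y
k = 108 / 2.43
k = 44.44 kN/mm

44.44


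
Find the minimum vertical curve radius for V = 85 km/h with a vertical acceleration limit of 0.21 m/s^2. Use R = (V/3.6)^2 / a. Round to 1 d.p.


Convert speed: V = 85 / 3.6 = 23.6111 m/s
V^2 = 557.4846 m^2/s^2
R_v = 557.4846 / 0.21
R_v = 2654.7 m

2654.7


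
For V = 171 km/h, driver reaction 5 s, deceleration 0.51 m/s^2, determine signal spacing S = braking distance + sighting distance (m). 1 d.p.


V = 171 / 3.6 = 47.5 m/s
Braking distance = 47.5^2 / (2*0.51) = 2212.0098 m
Sighting distance = 47.5 * 5 = 237.5 m
S = 2212.0098 + 237.5 = 2449.5 m

2449.5


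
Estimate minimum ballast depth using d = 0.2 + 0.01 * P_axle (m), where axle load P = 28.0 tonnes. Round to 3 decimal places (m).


d = 0.2 + 0.01 * 28.0
d = 0.2 + 0.28
d = 0.480 m

0.480


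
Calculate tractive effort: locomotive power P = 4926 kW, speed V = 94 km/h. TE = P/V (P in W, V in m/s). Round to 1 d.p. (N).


Convert: P = 4926 kW = 4926000 W
V = 94 / 3.6 = 26.1111 m/s
TE = 4926000 / 26.1111
TE = 188655.3 N

188655.3


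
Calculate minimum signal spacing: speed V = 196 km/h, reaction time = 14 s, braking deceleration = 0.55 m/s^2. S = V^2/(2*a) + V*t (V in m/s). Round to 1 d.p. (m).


V = 196 / 3.6 = 54.4444 m/s
Braking distance = 54.4444^2 / (2*0.55) = 2694.725 m
Sighting distance = 54.4444 * 14 = 762.2222 m
S = 2694.725 + 762.2222 = 3456.9 m

3456.9


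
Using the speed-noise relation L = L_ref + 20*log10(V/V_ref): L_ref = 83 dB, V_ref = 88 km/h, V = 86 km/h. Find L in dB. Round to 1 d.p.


V/V_ref = 86 / 88 = 0.977273
log10(0.977273) = -0.009984
20 * -0.009984 = -0.1997
L = 83 + -0.1997 = 82.8 dB

82.8


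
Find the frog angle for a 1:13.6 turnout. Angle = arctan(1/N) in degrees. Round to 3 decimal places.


1/N = 1/13.6 = 0.073529
angle = arctan(0.073529) = 0.073397 rad
angle = 0.073397 * 180/pi = 4.205 degrees

4.205


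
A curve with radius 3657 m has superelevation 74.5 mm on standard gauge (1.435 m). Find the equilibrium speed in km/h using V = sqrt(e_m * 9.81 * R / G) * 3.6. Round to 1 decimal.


Convert cant: e = 74.5 mm = 0.0745 m
V_ms = sqrt(0.0745 * 9.81 * 3657 / 1.435)
V_ms = sqrt(1862.508826) = 43.1568 m/s
V = 43.1568 * 3.6 = 155.4 km/h

155.4


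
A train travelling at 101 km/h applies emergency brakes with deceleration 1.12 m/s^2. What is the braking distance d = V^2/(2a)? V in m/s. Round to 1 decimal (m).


Convert speed: V = 101 / 3.6 = 28.0556 m/s
V^2 = 787.1142
d = 787.1142 / (2 * 1.12)
d = 787.1142 / 2.24
d = 351.4 m

351.4


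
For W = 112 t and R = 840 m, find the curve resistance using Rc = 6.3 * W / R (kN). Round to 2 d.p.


Rc = 6.3 * W / R
Rc = 6.3 * 112 / 840
Rc = 705.6 / 840
Rc = 0.84 kN

0.84


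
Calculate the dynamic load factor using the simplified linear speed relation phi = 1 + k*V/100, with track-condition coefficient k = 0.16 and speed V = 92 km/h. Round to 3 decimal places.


phi = 1 + k * V / 100
phi = 1 + 0.16 * 92 / 100
phi = 1 + 0.1472
phi = 1.147

1.147


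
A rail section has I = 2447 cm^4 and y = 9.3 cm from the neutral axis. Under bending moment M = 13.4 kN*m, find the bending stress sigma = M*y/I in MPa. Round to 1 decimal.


Convert units:
M = 13.4 kN*m = 13400000 N*mm
y = 9.3 cm = 93 mm
I = 2447 cm^4 = 24470000 mm^4
sigma = 13400000 * 93 / 24470000
sigma = 50.9 MPa

50.9


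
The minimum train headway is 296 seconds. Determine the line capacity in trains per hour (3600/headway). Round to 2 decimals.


Capacity = 3600 / headway
Capacity = 3600 / 296
Capacity = 12.16 trains/hour

12.16


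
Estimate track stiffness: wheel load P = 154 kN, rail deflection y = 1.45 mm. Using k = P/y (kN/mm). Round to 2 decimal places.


Track stiffness k = P / y
k = 154 / 1.45
k = 106.21 kN/mm

106.21


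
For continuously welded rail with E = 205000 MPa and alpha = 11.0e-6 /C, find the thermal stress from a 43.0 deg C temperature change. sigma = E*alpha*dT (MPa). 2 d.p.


sigma = E * alpha * dT
sigma = 205000 * 11.0e-6 * 43.0
sigma = 2.255 * 43.0
sigma = 96.97 MPa

96.97


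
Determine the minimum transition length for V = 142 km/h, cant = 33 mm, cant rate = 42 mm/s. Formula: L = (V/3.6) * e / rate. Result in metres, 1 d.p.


Convert speed: V = 142 / 3.6 = 39.4444 m/s
L = 39.4444 * 33 / 42
L = 1301.6667 / 42
L = 31.0 m

31.0


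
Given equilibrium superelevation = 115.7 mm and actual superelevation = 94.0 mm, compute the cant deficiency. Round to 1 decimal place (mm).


Cant deficiency = equilibrium cant - actual cant
CD = 115.7 - 94.0
CD = 21.7 mm

21.7


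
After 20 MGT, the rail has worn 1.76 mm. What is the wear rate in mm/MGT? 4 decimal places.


Wear rate = total wear / cumulative tonnage
Rate = 1.76 / 20
Rate = 0.0880 mm/MGT

0.0880


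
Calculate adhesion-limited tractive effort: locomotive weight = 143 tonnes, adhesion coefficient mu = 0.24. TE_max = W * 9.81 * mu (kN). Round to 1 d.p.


TE_max = W * g * mu
TE_max = 143 * 9.81 * 0.24
TE_max = 1402.83 * 0.24
TE_max = 336.7 kN

336.7


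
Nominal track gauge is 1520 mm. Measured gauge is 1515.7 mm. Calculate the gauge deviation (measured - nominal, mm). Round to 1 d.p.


Deviation = measured - nominal
Deviation = 1515.7 - 1520
Deviation = -4.3 mm

-4.3


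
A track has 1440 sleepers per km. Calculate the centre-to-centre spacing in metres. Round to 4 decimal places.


Spacing = 1000 m / number of sleepers
Spacing = 1000 / 1440
Spacing = 0.6944 m

0.6944


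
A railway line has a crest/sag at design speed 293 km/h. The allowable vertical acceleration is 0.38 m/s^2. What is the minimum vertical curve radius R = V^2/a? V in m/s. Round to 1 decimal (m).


Convert speed: V = 293 / 3.6 = 81.3889 m/s
V^2 = 6624.1512 m^2/s^2
R_v = 6624.1512 / 0.38
R_v = 17432.0 m

17432.0


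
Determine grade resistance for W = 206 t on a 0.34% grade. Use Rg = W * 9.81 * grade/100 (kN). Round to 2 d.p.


Rg = W * 9.81 * grade / 100
Rg = 206 * 9.81 * 0.34 / 100
Rg = 2020.86 * 0.0034
Rg = 6.87 kN

6.87


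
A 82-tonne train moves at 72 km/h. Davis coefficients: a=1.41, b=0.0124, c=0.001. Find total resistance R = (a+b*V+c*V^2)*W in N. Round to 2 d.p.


b*V = 0.0124 * 72 = 0.8928
c*V^2 = 0.001 * 5184 = 5.184
R_per_t = 1.41 + 0.8928 + 5.184 = 7.4868 N/t
R_total = 7.4868 * 82 = 613.92 N

613.92


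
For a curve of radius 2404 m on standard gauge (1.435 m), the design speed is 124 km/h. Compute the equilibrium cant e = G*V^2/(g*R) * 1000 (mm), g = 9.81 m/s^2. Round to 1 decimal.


Convert speed: V = 124 / 3.6 = 34.4444 m/s
Apply formula: e = 1.435 * 34.4444^2 / (9.81 * 2404)
e = 1.435 * 1186.4198 / 23583.24
e = 0.072192 m = 72.2 mm

72.2


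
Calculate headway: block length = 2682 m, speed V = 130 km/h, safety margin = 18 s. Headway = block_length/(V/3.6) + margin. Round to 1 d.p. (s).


V = 130 / 3.6 = 36.1111 m/s
Block traversal time = 2682 / 36.1111 = 74.2708 s
Headway = 74.2708 + 18
Headway = 92.3 s

92.3


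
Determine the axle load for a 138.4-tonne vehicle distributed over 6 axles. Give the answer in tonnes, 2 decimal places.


Load per axle = total weight / number of axles
Load = 138.4 / 6
Load = 23.07 tonnes

23.07


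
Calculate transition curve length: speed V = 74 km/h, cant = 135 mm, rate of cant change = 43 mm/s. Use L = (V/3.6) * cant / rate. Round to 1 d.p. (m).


Convert speed: V = 74 / 3.6 = 20.5556 m/s
L = 20.5556 * 135 / 43
L = 2775.0 / 43
L = 64.5 m

64.5


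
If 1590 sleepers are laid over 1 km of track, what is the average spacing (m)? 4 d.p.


Spacing = 1000 m / number of sleepers
Spacing = 1000 / 1590
Spacing = 0.6289 m

0.6289


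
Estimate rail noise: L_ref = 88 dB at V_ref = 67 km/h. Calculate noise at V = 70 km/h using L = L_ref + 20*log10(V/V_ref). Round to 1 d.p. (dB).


V/V_ref = 70 / 67 = 1.044776
log10(1.044776) = 0.019023
20 * 0.019023 = 0.3805
L = 88 + 0.3805 = 88.4 dB

88.4


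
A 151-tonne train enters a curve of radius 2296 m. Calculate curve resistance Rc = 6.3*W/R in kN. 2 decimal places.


Rc = 6.3 * W / R
Rc = 6.3 * 151 / 2296
Rc = 951.3 / 2296
Rc = 0.41 kN

0.41


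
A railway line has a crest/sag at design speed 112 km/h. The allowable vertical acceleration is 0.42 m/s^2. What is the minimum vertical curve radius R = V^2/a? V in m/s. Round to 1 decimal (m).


Convert speed: V = 112 / 3.6 = 31.1111 m/s
V^2 = 967.9012 m^2/s^2
R_v = 967.9012 / 0.42
R_v = 2304.5 m

2304.5


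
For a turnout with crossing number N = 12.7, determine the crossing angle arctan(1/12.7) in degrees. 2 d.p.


1/N = 1/12.7 = 0.07874
angle = arctan(0.07874) = 0.078578 rad
angle = 0.078578 * 180/pi = 4.50 degrees

4.50


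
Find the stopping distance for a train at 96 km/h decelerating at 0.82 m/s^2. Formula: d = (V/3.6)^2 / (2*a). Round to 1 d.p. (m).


Convert speed: V = 96 / 3.6 = 26.6667 m/s
V^2 = 711.1111
d = 711.1111 / (2 * 0.82)
d = 711.1111 / 1.64
d = 433.6 m

433.6


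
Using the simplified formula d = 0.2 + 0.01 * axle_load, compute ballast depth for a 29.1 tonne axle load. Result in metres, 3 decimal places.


d = 0.2 + 0.01 * 29.1
d = 0.2 + 0.291
d = 0.491 m

0.491


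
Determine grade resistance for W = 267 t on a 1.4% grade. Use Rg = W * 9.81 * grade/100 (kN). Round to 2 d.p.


Rg = W * 9.81 * grade / 100
Rg = 267 * 9.81 * 1.4 / 100
Rg = 2619.27 * 0.014
Rg = 36.67 kN

36.67


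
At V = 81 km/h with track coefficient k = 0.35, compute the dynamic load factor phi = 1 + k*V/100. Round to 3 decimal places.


phi = 1 + k * V / 100
phi = 1 + 0.35 * 81 / 100
phi = 1 + 0.2835
phi = 1.284

1.284


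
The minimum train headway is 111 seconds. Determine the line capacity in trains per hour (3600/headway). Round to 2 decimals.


Capacity = 3600 / headway
Capacity = 3600 / 111
Capacity = 32.43 trains/hour

32.43


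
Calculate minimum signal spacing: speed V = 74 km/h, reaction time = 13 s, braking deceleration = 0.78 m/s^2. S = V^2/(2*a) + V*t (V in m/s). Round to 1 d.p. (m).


V = 74 / 3.6 = 20.5556 m/s
Braking distance = 20.5556^2 / (2*0.78) = 270.8531 m
Sighting distance = 20.5556 * 13 = 267.2222 m
S = 270.8531 + 267.2222 = 538.1 m

538.1


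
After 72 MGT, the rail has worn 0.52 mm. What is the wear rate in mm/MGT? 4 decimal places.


Wear rate = total wear / cumulative tonnage
Rate = 0.52 / 72
Rate = 0.0072 mm/MGT

0.0072


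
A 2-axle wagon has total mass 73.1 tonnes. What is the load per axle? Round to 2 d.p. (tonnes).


Load per axle = total weight / number of axles
Load = 73.1 / 2
Load = 36.55 tonnes

36.55


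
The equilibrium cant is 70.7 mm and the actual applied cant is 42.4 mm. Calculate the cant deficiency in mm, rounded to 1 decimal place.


Cant deficiency = equilibrium cant - actual cant
CD = 70.7 - 42.4
CD = 28.3 mm

28.3


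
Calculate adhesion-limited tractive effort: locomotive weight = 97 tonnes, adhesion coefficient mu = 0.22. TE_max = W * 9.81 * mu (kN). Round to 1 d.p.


TE_max = W * g * mu
TE_max = 97 * 9.81 * 0.22
TE_max = 951.57 * 0.22
TE_max = 209.3 kN

209.3


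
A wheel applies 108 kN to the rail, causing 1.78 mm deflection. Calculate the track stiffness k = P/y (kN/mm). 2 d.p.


Track stiffness k = P / y
k = 108 / 1.78
k = 60.67 kN/mm

60.67


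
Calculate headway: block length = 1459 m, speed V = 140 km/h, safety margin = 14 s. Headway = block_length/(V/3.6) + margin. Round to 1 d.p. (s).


V = 140 / 3.6 = 38.8889 m/s
Block traversal time = 1459 / 38.8889 = 37.5171 s
Headway = 37.5171 + 14
Headway = 51.5 s

51.5


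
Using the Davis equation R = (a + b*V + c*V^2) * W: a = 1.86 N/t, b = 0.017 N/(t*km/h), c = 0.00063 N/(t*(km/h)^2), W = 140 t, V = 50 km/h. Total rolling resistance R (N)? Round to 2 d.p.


b*V = 0.017 * 50 = 0.85
c*V^2 = 0.00063 * 2500 = 1.575
R_per_t = 1.86 + 0.85 + 1.575 = 4.285 N/t
R_total = 4.285 * 140 = 599.90 N

599.90


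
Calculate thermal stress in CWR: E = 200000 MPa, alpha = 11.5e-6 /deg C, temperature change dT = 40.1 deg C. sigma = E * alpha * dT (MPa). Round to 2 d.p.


sigma = E * alpha * dT
sigma = 200000 * 11.5e-6 * 40.1
sigma = 2.3 * 40.1
sigma = 92.23 MPa

92.23


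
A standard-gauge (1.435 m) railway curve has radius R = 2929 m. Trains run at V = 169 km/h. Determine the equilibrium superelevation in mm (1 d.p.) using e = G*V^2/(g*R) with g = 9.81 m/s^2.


Convert speed: V = 169 / 3.6 = 46.9444 m/s
Apply formula: e = 1.435 * 46.9444^2 / (9.81 * 2929)
e = 1.435 * 2203.7809 / 28733.49
e = 0.110061 m = 110.1 mm

110.1


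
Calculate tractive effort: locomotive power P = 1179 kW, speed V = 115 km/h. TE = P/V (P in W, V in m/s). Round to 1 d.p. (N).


Convert: P = 1179 kW = 1179000 W
V = 115 / 3.6 = 31.9444 m/s
TE = 1179000 / 31.9444
TE = 36907.8 N

36907.8


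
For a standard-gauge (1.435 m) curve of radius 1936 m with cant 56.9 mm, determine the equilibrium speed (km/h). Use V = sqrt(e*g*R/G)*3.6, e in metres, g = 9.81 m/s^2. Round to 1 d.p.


Convert cant: e = 56.9 mm = 0.0569 m
V_ms = sqrt(0.0569 * 9.81 * 1936 / 1.435)
V_ms = sqrt(753.068923) = 27.4421 m/s
V = 27.4421 * 3.6 = 98.8 km/h

98.8


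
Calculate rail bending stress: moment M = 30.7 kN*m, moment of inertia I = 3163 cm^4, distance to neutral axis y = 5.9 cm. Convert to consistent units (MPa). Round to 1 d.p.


Convert units:
M = 30.7 kN*m = 30700000 N*mm
y = 5.9 cm = 59 mm
I = 3163 cm^4 = 31630000 mm^4
sigma = 30700000 * 59 / 31630000
sigma = 57.3 MPa

57.3


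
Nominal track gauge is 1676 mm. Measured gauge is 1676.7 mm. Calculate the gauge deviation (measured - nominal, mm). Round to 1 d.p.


Deviation = measured - nominal
Deviation = 1676.7 - 1676
Deviation = 0.7 mm

0.7


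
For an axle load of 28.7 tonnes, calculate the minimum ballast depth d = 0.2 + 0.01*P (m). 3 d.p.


d = 0.2 + 0.01 * 28.7
d = 0.2 + 0.287
d = 0.487 m

0.487


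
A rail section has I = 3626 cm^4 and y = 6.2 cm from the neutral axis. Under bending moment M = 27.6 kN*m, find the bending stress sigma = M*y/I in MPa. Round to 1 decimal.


Convert units:
M = 27.6 kN*m = 27600000 N*mm
y = 6.2 cm = 62 mm
I = 3626 cm^4 = 36260000 mm^4
sigma = 27600000 * 62 / 36260000
sigma = 47.2 MPa

47.2


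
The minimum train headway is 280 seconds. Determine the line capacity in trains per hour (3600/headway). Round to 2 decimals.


Capacity = 3600 / headway
Capacity = 3600 / 280
Capacity = 12.86 trains/hour

12.86


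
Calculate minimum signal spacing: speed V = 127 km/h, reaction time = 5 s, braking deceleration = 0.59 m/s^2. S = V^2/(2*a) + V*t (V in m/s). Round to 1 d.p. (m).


V = 127 / 3.6 = 35.2778 m/s
Braking distance = 35.2778^2 / (2*0.59) = 1054.6793 m
Sighting distance = 35.2778 * 5 = 176.3889 m
S = 1054.6793 + 176.3889 = 1231.1 m

1231.1


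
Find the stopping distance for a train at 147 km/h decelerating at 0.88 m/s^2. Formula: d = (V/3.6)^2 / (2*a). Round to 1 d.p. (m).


Convert speed: V = 147 / 3.6 = 40.8333 m/s
V^2 = 1667.3611
d = 1667.3611 / (2 * 0.88)
d = 1667.3611 / 1.76
d = 947.4 m

947.4


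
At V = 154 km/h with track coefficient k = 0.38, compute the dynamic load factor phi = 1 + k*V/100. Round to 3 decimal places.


phi = 1 + k * V / 100
phi = 1 + 0.38 * 154 / 100
phi = 1 + 0.5852
phi = 1.585

1.585


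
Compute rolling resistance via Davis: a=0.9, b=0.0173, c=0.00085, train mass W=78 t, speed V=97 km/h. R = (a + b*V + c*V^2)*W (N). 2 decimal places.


b*V = 0.0173 * 97 = 1.6781
c*V^2 = 0.00085 * 9409 = 7.99765
R_per_t = 0.9 + 1.6781 + 7.99765 = 10.57575 N/t
R_total = 10.57575 * 78 = 824.91 N

824.91


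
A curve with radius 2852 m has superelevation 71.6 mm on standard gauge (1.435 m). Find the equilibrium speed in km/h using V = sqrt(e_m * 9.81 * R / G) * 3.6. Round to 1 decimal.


Convert cant: e = 71.6 mm = 0.0716 m
V_ms = sqrt(0.0716 * 9.81 * 2852 / 1.435)
V_ms = sqrt(1395.981458) = 37.3628 m/s
V = 37.3628 * 3.6 = 134.5 km/h

134.5


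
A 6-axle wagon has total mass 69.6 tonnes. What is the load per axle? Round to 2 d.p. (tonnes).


Load per axle = total weight / number of axles
Load = 69.6 / 6
Load = 11.60 tonnes

11.60


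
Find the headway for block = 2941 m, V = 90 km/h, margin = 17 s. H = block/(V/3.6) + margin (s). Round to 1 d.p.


V = 90 / 3.6 = 25.0 m/s
Block traversal time = 2941 / 25.0 = 117.64 s
Headway = 117.64 + 17
Headway = 134.6 s

134.6


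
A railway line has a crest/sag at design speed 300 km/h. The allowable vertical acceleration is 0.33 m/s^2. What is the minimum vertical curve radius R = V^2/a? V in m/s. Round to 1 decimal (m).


Convert speed: V = 300 / 3.6 = 83.3333 m/s
V^2 = 6944.4444 m^2/s^2
R_v = 6944.4444 / 0.33
R_v = 21043.8 m

21043.8


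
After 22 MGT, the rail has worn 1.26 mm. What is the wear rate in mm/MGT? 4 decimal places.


Wear rate = total wear / cumulative tonnage
Rate = 1.26 / 22
Rate = 0.0573 mm/MGT

0.0573


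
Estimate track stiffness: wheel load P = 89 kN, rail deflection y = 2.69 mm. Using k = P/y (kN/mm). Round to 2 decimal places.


Track stiffness k = P / y
k = 89 / 2.69
k = 33.09 kN/mm

33.09


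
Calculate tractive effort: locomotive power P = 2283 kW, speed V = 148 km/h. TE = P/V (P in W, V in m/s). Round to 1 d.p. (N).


Convert: P = 2283 kW = 2283000 W
V = 148 / 3.6 = 41.1111 m/s
TE = 2283000 / 41.1111
TE = 55532.4 N

55532.4


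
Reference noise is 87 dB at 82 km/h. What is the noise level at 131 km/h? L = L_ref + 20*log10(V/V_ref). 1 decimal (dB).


V/V_ref = 131 / 82 = 1.597561
log10(1.597561) = 0.203457
20 * 0.203457 = 4.0691
L = 87 + 4.0691 = 91.1 dB

91.1


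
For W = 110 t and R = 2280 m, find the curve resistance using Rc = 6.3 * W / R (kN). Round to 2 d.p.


Rc = 6.3 * W / R
Rc = 6.3 * 110 / 2280
Rc = 693.0 / 2280
Rc = 0.30 kN

0.30


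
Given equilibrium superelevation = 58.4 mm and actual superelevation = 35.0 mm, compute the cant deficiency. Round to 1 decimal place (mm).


Cant deficiency = equilibrium cant - actual cant
CD = 58.4 - 35.0
CD = 23.4 mm

23.4


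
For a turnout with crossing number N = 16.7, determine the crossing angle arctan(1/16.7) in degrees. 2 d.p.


1/N = 1/16.7 = 0.05988
angle = arctan(0.05988) = 0.059809 rad
angle = 0.059809 * 180/pi = 3.43 degrees

3.43


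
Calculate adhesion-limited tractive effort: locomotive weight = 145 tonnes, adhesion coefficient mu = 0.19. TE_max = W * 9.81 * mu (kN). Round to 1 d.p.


TE_max = W * g * mu
TE_max = 145 * 9.81 * 0.19
TE_max = 1422.45 * 0.19
TE_max = 270.3 kN

270.3


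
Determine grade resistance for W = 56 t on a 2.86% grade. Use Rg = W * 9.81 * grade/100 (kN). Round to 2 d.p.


Rg = W * 9.81 * grade / 100
Rg = 56 * 9.81 * 2.86 / 100
Rg = 549.36 * 0.0286
Rg = 15.71 kN

15.71


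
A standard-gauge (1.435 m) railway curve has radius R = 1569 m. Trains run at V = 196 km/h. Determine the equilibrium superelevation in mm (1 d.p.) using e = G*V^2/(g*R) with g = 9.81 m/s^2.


Convert speed: V = 196 / 3.6 = 54.4444 m/s
Apply formula: e = 1.435 * 54.4444^2 / (9.81 * 1569)
e = 1.435 * 2964.1975 / 15391.89
e = 0.276355 m = 276.4 mm

276.4


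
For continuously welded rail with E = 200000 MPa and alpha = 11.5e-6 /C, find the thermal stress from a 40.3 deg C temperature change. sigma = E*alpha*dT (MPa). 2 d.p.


sigma = E * alpha * dT
sigma = 200000 * 11.5e-6 * 40.3
sigma = 2.3 * 40.3
sigma = 92.69 MPa

92.69


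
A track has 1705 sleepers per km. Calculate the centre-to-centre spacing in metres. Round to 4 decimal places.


Spacing = 1000 m / number of sleepers
Spacing = 1000 / 1705
Spacing = 0.5865 m

0.5865


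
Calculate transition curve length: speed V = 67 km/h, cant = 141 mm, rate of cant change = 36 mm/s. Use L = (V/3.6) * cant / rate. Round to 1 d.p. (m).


Convert speed: V = 67 / 3.6 = 18.6111 m/s
L = 18.6111 * 141 / 36
L = 2624.1667 / 36
L = 72.9 m

72.9


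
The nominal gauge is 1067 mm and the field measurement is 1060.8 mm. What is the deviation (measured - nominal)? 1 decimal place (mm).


Deviation = measured - nominal
Deviation = 1060.8 - 1067
Deviation = -6.2 mm

-6.2


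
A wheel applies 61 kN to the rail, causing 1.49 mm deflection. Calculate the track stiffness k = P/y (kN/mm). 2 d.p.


Track stiffness k = P / y
k = 61 / 1.49
k = 40.94 kN/mm

40.94


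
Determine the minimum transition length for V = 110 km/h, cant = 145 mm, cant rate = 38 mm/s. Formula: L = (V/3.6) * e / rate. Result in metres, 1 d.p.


Convert speed: V = 110 / 3.6 = 30.5556 m/s
L = 30.5556 * 145 / 38
L = 4430.5556 / 38
L = 116.6 m

116.6


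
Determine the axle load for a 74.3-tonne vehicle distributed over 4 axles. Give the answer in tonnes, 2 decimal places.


Load per axle = total weight / number of axles
Load = 74.3 / 4
Load = 18.58 tonnes

18.58


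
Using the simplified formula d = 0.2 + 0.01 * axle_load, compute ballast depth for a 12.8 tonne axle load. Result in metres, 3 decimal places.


d = 0.2 + 0.01 * 12.8
d = 0.2 + 0.128
d = 0.328 m

0.328


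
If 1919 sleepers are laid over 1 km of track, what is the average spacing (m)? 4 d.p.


Spacing = 1000 m / number of sleepers
Spacing = 1000 / 1919
Spacing = 0.5211 m

0.5211


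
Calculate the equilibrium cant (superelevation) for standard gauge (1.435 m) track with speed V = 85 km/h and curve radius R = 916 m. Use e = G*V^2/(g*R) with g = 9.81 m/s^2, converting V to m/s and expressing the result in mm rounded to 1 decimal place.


Convert speed: V = 85 / 3.6 = 23.6111 m/s
Apply formula: e = 1.435 * 23.6111^2 / (9.81 * 916)
e = 1.435 * 557.4846 / 8985.96
e = 0.089027 m = 89.0 mm

89.0


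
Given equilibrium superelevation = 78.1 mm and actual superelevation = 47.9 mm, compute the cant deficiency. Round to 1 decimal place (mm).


Cant deficiency = equilibrium cant - actual cant
CD = 78.1 - 47.9
CD = 30.2 mm

30.2


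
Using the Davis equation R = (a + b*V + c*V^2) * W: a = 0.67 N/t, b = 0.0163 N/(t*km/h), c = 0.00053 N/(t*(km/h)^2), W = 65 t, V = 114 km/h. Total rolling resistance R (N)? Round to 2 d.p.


b*V = 0.0163 * 114 = 1.8582
c*V^2 = 0.00053 * 12996 = 6.88788
R_per_t = 0.67 + 1.8582 + 6.88788 = 9.41608 N/t
R_total = 9.41608 * 65 = 612.05 N

612.05


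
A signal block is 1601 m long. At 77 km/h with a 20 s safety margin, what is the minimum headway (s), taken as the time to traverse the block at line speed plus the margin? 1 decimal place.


V = 77 / 3.6 = 21.3889 m/s
Block traversal time = 1601 / 21.3889 = 74.8519 s
Headway = 74.8519 + 20
Headway = 94.9 s

94.9


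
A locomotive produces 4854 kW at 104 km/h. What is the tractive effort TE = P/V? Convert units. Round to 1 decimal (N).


Convert: P = 4854 kW = 4854000 W
V = 104 / 3.6 = 28.8889 m/s
TE = 4854000 / 28.8889
TE = 168023.1 N

168023.1


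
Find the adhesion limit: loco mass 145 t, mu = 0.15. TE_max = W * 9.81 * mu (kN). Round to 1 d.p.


TE_max = W * g * mu
TE_max = 145 * 9.81 * 0.15
TE_max = 1422.45 * 0.15
TE_max = 213.4 kN

213.4


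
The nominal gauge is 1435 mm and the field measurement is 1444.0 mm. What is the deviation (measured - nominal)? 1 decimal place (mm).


Deviation = measured - nominal
Deviation = 1444.0 - 1435
Deviation = 9.0 mm

9.0


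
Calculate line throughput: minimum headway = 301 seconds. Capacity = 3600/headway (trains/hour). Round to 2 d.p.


Capacity = 3600 / headway
Capacity = 3600 / 301
Capacity = 11.96 trains/hour

11.96


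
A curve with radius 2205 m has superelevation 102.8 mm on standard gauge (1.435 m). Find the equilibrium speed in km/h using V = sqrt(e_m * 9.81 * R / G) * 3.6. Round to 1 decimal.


Convert cant: e = 102.8 mm = 0.1028 m
V_ms = sqrt(0.1028 * 9.81 * 2205 / 1.435)
V_ms = sqrt(1549.597171) = 39.3649 m/s
V = 39.3649 * 3.6 = 141.7 km/h

141.7


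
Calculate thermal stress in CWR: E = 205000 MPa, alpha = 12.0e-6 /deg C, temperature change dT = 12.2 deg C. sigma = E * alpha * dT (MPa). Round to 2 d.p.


sigma = E * alpha * dT
sigma = 205000 * 12.0e-6 * 12.2
sigma = 2.46 * 12.2
sigma = 30.01 MPa

30.01


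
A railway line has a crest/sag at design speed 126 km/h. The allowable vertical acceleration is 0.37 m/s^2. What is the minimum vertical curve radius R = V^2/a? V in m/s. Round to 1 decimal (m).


Convert speed: V = 126 / 3.6 = 35.0 m/s
V^2 = 1225.0 m^2/s^2
R_v = 1225.0 / 0.37
R_v = 3310.8 m

3310.8


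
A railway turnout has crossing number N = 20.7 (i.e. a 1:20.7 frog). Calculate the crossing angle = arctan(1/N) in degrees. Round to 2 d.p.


1/N = 1/20.7 = 0.048309
angle = arctan(0.048309) = 0.048272 rad
angle = 0.048272 * 180/pi = 2.77 degrees

2.77


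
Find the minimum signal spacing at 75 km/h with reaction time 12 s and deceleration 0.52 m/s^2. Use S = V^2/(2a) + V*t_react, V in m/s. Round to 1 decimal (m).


V = 75 / 3.6 = 20.8333 m/s
Braking distance = 20.8333^2 / (2*0.52) = 417.3344 m
Sighting distance = 20.8333 * 12 = 250.0 m
S = 417.3344 + 250.0 = 667.3 m

667.3


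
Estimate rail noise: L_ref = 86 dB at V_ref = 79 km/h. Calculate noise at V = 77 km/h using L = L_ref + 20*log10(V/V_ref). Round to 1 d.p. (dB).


V/V_ref = 77 / 79 = 0.974684
log10(0.974684) = -0.011136
20 * -0.011136 = -0.2227
L = 86 + -0.2227 = 85.8 dB

85.8


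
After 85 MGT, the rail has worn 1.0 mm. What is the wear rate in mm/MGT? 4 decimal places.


Wear rate = total wear / cumulative tonnage
Rate = 1.0 / 85
Rate = 0.0118 mm/MGT

0.0118


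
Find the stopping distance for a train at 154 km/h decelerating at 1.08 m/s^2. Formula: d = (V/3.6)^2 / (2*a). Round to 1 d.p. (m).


Convert speed: V = 154 / 3.6 = 42.7778 m/s
V^2 = 1829.9383
d = 1829.9383 / (2 * 1.08)
d = 1829.9383 / 2.16
d = 847.2 m

847.2


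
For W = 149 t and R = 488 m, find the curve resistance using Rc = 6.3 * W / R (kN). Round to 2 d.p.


Rc = 6.3 * W / R
Rc = 6.3 * 149 / 488
Rc = 938.7 / 488
Rc = 1.92 kN

1.92


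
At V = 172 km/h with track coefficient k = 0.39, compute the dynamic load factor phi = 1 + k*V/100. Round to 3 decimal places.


phi = 1 + k * V / 100
phi = 1 + 0.39 * 172 / 100
phi = 1 + 0.6708
phi = 1.671

1.671


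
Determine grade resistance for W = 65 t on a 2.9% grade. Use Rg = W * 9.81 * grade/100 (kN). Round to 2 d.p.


Rg = W * 9.81 * grade / 100
Rg = 65 * 9.81 * 2.9 / 100
Rg = 637.65 * 0.029
Rg = 18.49 kN

18.49


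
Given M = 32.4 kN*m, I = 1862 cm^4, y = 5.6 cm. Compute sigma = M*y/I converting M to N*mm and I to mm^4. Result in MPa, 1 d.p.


Convert units:
M = 32.4 kN*m = 32400000 N*mm
y = 5.6 cm = 56 mm
I = 1862 cm^4 = 18620000 mm^4
sigma = 32400000 * 56 / 18620000
sigma = 97.4 MPa

97.4


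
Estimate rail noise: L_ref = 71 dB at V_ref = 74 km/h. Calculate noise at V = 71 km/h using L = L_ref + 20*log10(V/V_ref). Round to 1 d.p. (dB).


V/V_ref = 71 / 74 = 0.959459
log10(0.959459) = -0.017973
20 * -0.017973 = -0.3595
L = 71 + -0.3595 = 70.6 dB

70.6


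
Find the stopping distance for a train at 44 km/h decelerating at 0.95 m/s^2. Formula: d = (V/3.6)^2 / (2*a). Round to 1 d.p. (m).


Convert speed: V = 44 / 3.6 = 12.2222 m/s
V^2 = 149.3827
d = 149.3827 / (2 * 0.95)
d = 149.3827 / 1.9
d = 78.6 m

78.6


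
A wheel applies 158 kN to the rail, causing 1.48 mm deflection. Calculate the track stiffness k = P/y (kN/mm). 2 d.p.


Track stiffness k = P / y
k = 158 / 1.48
k = 106.76 kN/mm

106.76


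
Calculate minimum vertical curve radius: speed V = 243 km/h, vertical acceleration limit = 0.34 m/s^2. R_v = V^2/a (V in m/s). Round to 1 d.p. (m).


Convert speed: V = 243 / 3.6 = 67.5 m/s
V^2 = 4556.25 m^2/s^2
R_v = 4556.25 / 0.34
R_v = 13400.7 m

13400.7


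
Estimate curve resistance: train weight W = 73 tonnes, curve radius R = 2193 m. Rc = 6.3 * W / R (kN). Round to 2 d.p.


Rc = 6.3 * W / R
Rc = 6.3 * 73 / 2193
Rc = 459.9 / 2193
Rc = 0.21 kN

0.21


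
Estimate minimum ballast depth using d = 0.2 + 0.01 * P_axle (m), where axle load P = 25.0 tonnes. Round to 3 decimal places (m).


d = 0.2 + 0.01 * 25.0
d = 0.2 + 0.25
d = 0.450 m

0.450


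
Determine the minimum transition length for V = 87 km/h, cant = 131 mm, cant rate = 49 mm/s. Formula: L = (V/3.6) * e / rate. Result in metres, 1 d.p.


Convert speed: V = 87 / 3.6 = 24.1667 m/s
L = 24.1667 * 131 / 49
L = 3165.8333 / 49
L = 64.6 m

64.6


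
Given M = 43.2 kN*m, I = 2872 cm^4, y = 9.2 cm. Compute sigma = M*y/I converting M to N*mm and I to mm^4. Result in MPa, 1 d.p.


Convert units:
M = 43.2 kN*m = 43200000 N*mm
y = 9.2 cm = 92 mm
I = 2872 cm^4 = 28720000 mm^4
sigma = 43200000 * 92 / 28720000
sigma = 138.4 MPa

138.4


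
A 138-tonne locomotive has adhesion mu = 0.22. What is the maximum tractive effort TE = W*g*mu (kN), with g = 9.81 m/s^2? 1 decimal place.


TE_max = W * g * mu
TE_max = 138 * 9.81 * 0.22
TE_max = 1353.78 * 0.22
TE_max = 297.8 kN

297.8


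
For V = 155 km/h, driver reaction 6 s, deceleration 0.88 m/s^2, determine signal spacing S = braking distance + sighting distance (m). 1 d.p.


V = 155 / 3.6 = 43.0556 m/s
Braking distance = 43.0556^2 / (2*0.88) = 1053.2846 m
Sighting distance = 43.0556 * 6 = 258.3333 m
S = 1053.2846 + 258.3333 = 1311.6 m

1311.6


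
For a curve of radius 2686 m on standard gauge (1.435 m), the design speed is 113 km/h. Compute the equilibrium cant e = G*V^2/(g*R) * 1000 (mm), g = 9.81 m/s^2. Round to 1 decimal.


Convert speed: V = 113 / 3.6 = 31.3889 m/s
Apply formula: e = 1.435 * 31.3889^2 / (9.81 * 2686)
e = 1.435 * 985.2623 / 26349.66
e = 0.053657 m = 53.7 mm

53.7
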